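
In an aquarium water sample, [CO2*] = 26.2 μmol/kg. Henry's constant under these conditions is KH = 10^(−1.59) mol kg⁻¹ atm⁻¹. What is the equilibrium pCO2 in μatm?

pCO2 = 1020 μatm

KH = 10^(−1.59) = 2.570×10^-2 mol kg⁻¹ atm⁻¹
pCO2 = [CO2*]/KH = 26.2×10^-6 / 2.570×10^-2 = 1.02×10^-3 atm = 1020 μatm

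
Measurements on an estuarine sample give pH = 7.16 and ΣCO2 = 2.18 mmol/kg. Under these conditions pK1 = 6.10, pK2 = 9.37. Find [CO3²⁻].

[CO3²⁻] = 12.3 μmol/kg

α₂ = 1 / (1 + [H⁺]/K2 + [H⁺]²/(K1K2)) = 1 / (1 + 10^+2.21 + 10^+1.15)
   = 1 / (1 + 162.18 + 14.125) = 1/177.31 = 0.005640
[CO3²⁻] = α₂ × DIC = 0.005640 × 2.18 = 0.0123 mmol/kg = 12.3 μmol/kg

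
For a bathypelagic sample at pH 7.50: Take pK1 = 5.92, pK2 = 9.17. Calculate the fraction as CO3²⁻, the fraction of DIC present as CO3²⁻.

α₂ = 1 / (1 + [H⁺]/K2 + [H⁺]²/(K1K2)) = 1 / (1 + 10^+1.67 + 10^+0.09)
   = 1 / (1 + 46.774 + 1.2303) = 1/49.004 = 0.02041

α₂ = 0.0204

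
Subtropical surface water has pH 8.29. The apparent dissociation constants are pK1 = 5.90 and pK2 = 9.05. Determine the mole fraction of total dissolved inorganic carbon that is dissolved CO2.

α₀ = 0.00346

α₀ = 1 / (1 + K1/[H⁺] + K1K2/[H⁺]²) = 1 / (1 + 10^+2.39 + 10^+1.63)
   = 1 / (1 + 245.47 + 42.658) = 1/289.13 = 0.003459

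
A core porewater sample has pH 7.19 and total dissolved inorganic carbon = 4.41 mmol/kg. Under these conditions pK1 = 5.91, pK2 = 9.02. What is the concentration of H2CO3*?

[CO2*] = 0.217 mmol/kg

α₀ = 1 / (1 + K1/[H⁺] + K1K2/[H⁺]²) = 1 / (1 + 10^+1.28 + 10^-0.55)
   = 1 / (1 + 19.055 + 0.28184) = 1/20.336 = 0.04917
[CO2*] = α₀ × DIC = 0.04917 × 4.41 = 0.217 mmol/kg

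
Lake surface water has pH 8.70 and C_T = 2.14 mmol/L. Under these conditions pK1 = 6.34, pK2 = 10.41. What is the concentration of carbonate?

α₂ = 1 / (1 + [H⁺]/K2 + [H⁺]²/(K1K2)) = 1 / (1 + 10^+1.71 + 10^-0.65)
   = 1 / (1 + 51.286 + 0.22387) = 1/52.510 = 0.01904
[CO3²⁻] = α₂ × DIC = 0.01904 × 2.14 = 0.0408 mmol/L

[CO3²⁻] = 0.0408 mmol/L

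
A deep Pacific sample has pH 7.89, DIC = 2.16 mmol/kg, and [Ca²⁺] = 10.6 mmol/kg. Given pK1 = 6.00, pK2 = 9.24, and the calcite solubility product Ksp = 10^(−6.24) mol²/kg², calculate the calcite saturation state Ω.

α₂ = 1 / (1 + [H⁺]/K2 + [H⁺]²/(K1K2)) = 1 / (1 + 10^+1.35 + 10^-0.54)
   = 1 / (1 + 22.387 + 0.28840) = 1/23.676 = 0.04224
[CO3²⁻] = α₂ × DIC = 0.04224 × 2.16 = 0.09123 mmol/kg
Ksp = 10^(−6.24) = 5.754×10^-7
Ω = [Ca²⁺][CO3²⁻]/Ksp = (10.6×10^-3)(9.123×10^-5) / 5.754×10^-7 = 1.68

Ω = 1.68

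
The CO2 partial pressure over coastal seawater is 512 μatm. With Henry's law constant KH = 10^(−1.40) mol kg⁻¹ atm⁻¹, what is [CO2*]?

KH = 10^(−1.40) = 3.981×10^-2 mol kg⁻¹ atm⁻¹
[CO2*] = KH · pCO2 = 3.981×10^-2 × 512×10^-6 atm = 2.04×10^-5 mol/kg

[CO2*] = 20.4 μmol/kg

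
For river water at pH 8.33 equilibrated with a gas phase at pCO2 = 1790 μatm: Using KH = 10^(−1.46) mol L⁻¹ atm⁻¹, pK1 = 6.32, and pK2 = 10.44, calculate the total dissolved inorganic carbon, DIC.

DIC = 6.46 mmol/L

[CO2*] = KH · pCO2 = 10^(−1.46) × 1790×10^-6 = 6.207×10^-5 mol/L
α₀ = 1/(1 + K1/[H⁺] + K1K2/[H⁺]²) = 1/(1 + 10^+2.01 + 10^-0.10) = 0.009604
DIC = [CO2*]/α₀ = 6.207×10^-5 / 0.009604 = 6.46 mmol/L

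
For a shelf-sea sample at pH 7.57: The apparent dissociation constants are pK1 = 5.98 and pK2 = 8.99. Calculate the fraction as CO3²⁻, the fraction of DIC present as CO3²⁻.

α₂ = 0.0357

α₂ = 1 / (1 + [H⁺]/K2 + [H⁺]²/(K1K2)) = 1 / (1 + 10^+1.42 + 10^-0.17)
   = 1 / (1 + 26.303 + 0.67608) = 1/27.979 = 0.03574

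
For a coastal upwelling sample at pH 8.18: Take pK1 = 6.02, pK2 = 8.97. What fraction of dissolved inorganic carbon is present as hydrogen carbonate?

α₁ = 1 / (1 + [H⁺]/K1 + K2/[H⁺]) = 1 / (1 + 10^-2.16 + 10^-0.79)
   = 1 / (1 + 0.0069183 + 0.16218) = 1/1.1691 = 0.8554

α₁ = 0.855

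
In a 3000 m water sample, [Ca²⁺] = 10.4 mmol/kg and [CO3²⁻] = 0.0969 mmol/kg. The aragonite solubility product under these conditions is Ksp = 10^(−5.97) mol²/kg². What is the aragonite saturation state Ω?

Ω = 0.940

Ksp = 10^(−5.97) = 1.072×10^-6
Ω = [Ca²⁺][CO3²⁻]/Ksp = (10.4×10^-3)(0.0969×10^-3) / 1.072×10^-6 = 0.940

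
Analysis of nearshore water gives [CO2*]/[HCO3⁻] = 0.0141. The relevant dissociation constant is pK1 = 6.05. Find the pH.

pH = 7.90

From K1 = [H⁺][HCO3⁻]/[CO2*]:  pH = pK1 − log₁₀([CO2*]/[HCO3⁻])
log₁₀(0.0141) = -1.851
pH = 6.05 − (-1.851) = 7.90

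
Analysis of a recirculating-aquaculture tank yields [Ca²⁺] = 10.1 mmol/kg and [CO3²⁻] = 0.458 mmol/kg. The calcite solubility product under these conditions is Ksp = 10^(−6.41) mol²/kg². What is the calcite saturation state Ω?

Ksp = 10^(−6.41) = 3.890×10^-7
Ω = [Ca²⁺][CO3²⁻]/Ksp = (10.1×10^-3)(0.458×10^-3) / 3.890×10^-7 = 11.9

Ω = 11.9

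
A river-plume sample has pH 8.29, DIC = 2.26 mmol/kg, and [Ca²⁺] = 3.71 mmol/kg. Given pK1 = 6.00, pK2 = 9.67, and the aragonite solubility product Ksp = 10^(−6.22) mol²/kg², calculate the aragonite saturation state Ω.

Ω = 0.554

α₂ = 1 / (1 + [H⁺]/K2 + [H⁺]²/(K1K2)) = 1 / (1 + 10^+1.38 + 10^-0.91)
   = 1 / (1 + 23.988 + 0.12303) = 1/25.111 = 0.03982
[CO3²⁻] = α₂ × DIC = 0.03982 × 2.26 = 0.09000 mmol/kg
Ksp = 10^(−6.22) = 6.026×10^-7
Ω = [Ca²⁺][CO3²⁻]/Ksp = (3.71×10^-3)(9.000×10^-5) / 6.026×10^-7 = 0.554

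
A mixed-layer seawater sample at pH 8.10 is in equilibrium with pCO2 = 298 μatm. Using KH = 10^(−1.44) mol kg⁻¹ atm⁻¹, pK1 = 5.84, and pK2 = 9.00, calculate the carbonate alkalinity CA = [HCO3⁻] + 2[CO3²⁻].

[CO2*] = KH · pCO2 = 10^(−1.44) × 298×10^-6 = 1.082×10^-5 mol/kg
α₀ = 1/(1 + K1/[H⁺] + K1K2/[H⁺]²) = 1/(1 + 10^+2.26 + 10^+1.36) = 0.004857
DIC = [CO2*]/α₀ = 1.082×10^-5 / 0.004857 = 2.228 mmol/kg
CA = (α₁ + 2α₂)·DIC = (0.8839 + 2×0.1113) × 2.228 = 2.46 mmol/kg

CA = 2.46 mmol/kg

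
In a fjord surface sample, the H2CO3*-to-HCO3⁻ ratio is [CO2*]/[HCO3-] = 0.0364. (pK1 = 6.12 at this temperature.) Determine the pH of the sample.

pH = 7.56

From K1 = [H⁺][HCO3-]/[CO2*]:  pH = pK1 − log₁₀([CO2*]/[HCO3-])
log₁₀(0.0364) = -1.439
pH = 6.12 − (-1.439) = 7.56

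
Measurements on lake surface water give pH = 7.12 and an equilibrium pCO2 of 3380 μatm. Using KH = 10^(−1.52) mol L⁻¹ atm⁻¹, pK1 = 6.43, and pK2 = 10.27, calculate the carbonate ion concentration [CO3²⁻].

[CO3²⁻] = 0.354 μmol/L

[CO2*] = KH · pCO2 = 10^(−1.52) × 3380×10^-6 = 1.021×10^-4 mol/L
α₀ = 1/(1 + K1/[H⁺] + K1K2/[H⁺]²) = 1/(1 + 10^+0.69 + 10^-2.46) = 0.1695
DIC = [CO2*]/α₀ = 1.021×10^-4 / 0.1695 = 0.6024 mmol/L
[CO3²⁻] = α₂·DIC; α₂ = 0.0005876, so [CO3²⁻] = 0.0005876 × 0.6024 = 0.000354 mmol/L = 0.354 μmol/L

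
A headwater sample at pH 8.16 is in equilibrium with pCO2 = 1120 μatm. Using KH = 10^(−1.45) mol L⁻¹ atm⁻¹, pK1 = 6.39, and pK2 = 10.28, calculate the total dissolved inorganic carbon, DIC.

DIC = 2.40 mmol/L

[CO2*] = KH · pCO2 = 10^(−1.45) × 1120×10^-6 = 3.974×10^-5 mol/L
α₀ = 1/(1 + K1/[H⁺] + K1K2/[H⁺]²) = 1/(1 + 10^+1.77 + 10^-0.35) = 0.01658
DIC = [CO2*]/α₀ = 3.974×10^-5 / 0.01658 = 2.40 mmol/L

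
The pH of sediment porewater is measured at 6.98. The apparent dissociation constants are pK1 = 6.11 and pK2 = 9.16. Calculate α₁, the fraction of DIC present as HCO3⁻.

α₁ = 1 / (1 + [H⁺]/K1 + K2/[H⁺]) = 1 / (1 + 10^-0.87 + 10^-2.18)
   = 1 / (1 + 0.13490 + 0.0066069) = 1/1.1415 = 0.8760

α₁ = 0.876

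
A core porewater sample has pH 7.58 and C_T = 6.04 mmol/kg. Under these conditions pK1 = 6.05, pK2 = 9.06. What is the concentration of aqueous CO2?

α₀ = 1 / (1 + K1/[H⁺] + K1K2/[H⁺]²) = 1 / (1 + 10^+1.53 + 10^+0.05)
   = 1 / (1 + 33.884 + 1.1220) = 1/36.006 = 0.02777
[CO2*] = α₀ × DIC = 0.02777 × 6.04 = 0.168 mmol/kg

[CO2*] = 0.168 mmol/kg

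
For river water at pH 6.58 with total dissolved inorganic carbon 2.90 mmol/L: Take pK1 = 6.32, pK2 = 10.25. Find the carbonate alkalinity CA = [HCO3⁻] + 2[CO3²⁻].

CA = 1.87 mmol/L

CA = [HCO3⁻] + 2[CO3²⁻] = (α₁ + 2α₂)·DIC
At pH 6.58: [H⁺]/K1 = 10^-0.26 = 0.54954, K2/[H⁺] = 10^-3.67 = 0.00021380
α₁ = 1/(1 + 0.54954 + 0.00021380) = 1/1.5498 = 0.6453; α₂ = α₁·K2/[H⁺] = 0.0001380
α₁ + 2α₂ = 0.6455
CA = 0.6455 × 2.90 = 1.87 mmol/L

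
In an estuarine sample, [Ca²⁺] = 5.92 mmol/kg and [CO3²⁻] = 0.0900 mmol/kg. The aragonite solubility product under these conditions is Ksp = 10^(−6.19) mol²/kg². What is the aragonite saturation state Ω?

Ω = 0.825

Ksp = 10^(−6.19) = 6.457×10^-7
Ω = [Ca²⁺][CO3²⁻]/Ksp = (5.92×10^-3)(0.0900×10^-3) / 6.457×10^-7 = 0.825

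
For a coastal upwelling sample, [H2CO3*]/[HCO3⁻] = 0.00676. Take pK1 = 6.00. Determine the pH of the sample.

From K1 = [H⁺][HCO3⁻]/[H2CO3*]:  pH = pK1 − log₁₀([H2CO3*]/[HCO3⁻])
log₁₀(0.00676) = -2.170
pH = 6.00 − (-2.170) = 8.17

pH = 8.17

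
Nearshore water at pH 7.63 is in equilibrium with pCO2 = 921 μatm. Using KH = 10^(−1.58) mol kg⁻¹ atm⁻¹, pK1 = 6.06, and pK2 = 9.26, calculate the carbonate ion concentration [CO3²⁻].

[CO2*] = KH · pCO2 = 10^(−1.58) × 921×10^-6 = 2.422×10^-5 mol/kg
α₀ = 1/(1 + K1/[H⁺] + K1K2/[H⁺]²) = 1/(1 + 10^+1.57 + 10^-0.06) = 0.02562
DIC = [CO2*]/α₀ = 2.422×10^-5 / 0.02562 = 0.9454 mmol/kg
[CO3²⁻] = α₂·DIC; α₂ = 0.02232, so [CO3²⁻] = 0.02232 × 0.9454 = 0.0211 mmol/kg

[CO3²⁻] = 0.0211 mmol/kg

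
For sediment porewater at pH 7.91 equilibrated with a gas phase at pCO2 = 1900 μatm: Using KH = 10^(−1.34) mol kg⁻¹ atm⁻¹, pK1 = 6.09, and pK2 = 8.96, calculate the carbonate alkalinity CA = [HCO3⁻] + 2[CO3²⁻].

[CO2*] = KH · pCO2 = 10^(−1.34) × 1900×10^-6 = 8.685×10^-5 mol/kg
α₀ = 1/(1 + K1/[H⁺] + K1K2/[H⁺]²) = 1/(1 + 10^+1.82 + 10^+0.77) = 0.01371
DIC = [CO2*]/α₀ = 8.685×10^-5 / 0.01371 = 6.336 mmol/kg
CA = (α₁ + 2α₂)·DIC = (0.9056 + 2×0.08071) × 6.336 = 6.76 mmol/kg

CA = 6.76 mmol/kg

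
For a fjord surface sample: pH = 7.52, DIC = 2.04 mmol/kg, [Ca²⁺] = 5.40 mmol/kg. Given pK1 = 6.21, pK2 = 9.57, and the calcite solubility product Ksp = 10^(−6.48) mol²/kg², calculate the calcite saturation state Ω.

Ω = 0.280

α₂ = 1 / (1 + [H⁺]/K2 + [H⁺]²/(K1K2)) = 1 / (1 + 10^+2.05 + 10^+0.74)
   = 1 / (1 + 112.20 + 5.4954) = 1/118.70 = 0.008425
[CO3²⁻] = α₂ × DIC = 0.008425 × 2.04 = 0.01719 mmol/kg = 17.19 μmol/kg
Ksp = 10^(−6.48) = 3.311×10^-7
Ω = [Ca²⁺][CO3²⁻]/Ksp = (5.40×10^-3)(1.719×10^-5) / 3.311×10^-7 = 0.280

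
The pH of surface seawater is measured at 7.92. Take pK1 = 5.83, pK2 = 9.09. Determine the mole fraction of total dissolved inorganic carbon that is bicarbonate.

α₁ = 0.930

α₁ = 1 / (1 + [H⁺]/K1 + K2/[H⁺]) = 1 / (1 + 10^-2.09 + 10^-1.17)
   = 1 / (1 + 0.0081283 + 0.067608) = 1/1.0757 = 0.9296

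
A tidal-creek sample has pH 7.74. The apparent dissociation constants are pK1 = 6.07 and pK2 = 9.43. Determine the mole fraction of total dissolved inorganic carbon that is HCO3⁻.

α₁ = 1 / (1 + [H⁺]/K1 + K2/[H⁺]) = 1 / (1 + 10^-1.67 + 10^-1.69)
   = 1 / (1 + 0.021380 + 0.020417) = 1/1.0418 = 0.9599

α₁ = 0.960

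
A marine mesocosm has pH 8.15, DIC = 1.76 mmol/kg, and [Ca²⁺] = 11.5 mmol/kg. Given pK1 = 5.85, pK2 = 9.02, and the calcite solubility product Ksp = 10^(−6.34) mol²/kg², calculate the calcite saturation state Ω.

α₂ = 1 / (1 + [H⁺]/K2 + [H⁺]²/(K1K2)) = 1 / (1 + 10^+0.87 + 10^-1.43)
   = 1 / (1 + 7.4131 + 0.037154) = 1/8.4503 = 0.1183
[CO3²⁻] = α₂ × DIC = 0.1183 × 1.76 = 0.2083 mmol/kg
Ksp = 10^(−6.34) = 4.571×10^-7
Ω = [Ca²⁺][CO3²⁻]/Ksp = (11.5×10^-3)(2.083×10^-4) / 4.571×10^-7 = 5.24

Ω = 5.24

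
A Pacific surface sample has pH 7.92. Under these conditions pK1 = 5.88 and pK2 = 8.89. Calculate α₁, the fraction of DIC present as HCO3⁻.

α₁ = 1 / (1 + [H⁺]/K1 + K2/[H⁺]) = 1 / (1 + 10^-2.04 + 10^-0.97)
   = 1 / (1 + 0.0091201 + 0.10715) = 1/1.1163 = 0.8958

α₁ = 0.896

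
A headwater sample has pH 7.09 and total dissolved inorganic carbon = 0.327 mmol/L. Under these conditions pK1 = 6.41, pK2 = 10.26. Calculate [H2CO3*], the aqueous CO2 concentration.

[CO2*] = 0.0565 mmol/L

α₀ = 1 / (1 + K1/[H⁺] + K1K2/[H⁺]²) = 1 / (1 + 10^+0.68 + 10^-2.49)
   = 1 / (1 + 4.7863 + 0.0032359) = 1/5.7895 = 0.1727
[CO2*] = α₀ × DIC = 0.1727 × 0.327 = 0.0565 mmol/L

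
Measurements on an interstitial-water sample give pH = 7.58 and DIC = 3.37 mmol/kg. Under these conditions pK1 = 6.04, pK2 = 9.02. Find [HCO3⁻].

α₁ = 1 / (1 + [H⁺]/K1 + K2/[H⁺]) = 1 / (1 + 10^-1.54 + 10^-1.44)
   = 1 / (1 + 0.028840 + 0.036308) = 1/1.0651 = 0.9388
[HCO3⁻] = α₁ × DIC = 0.9388 × 3.37 = 3.16 mmol/kg

[HCO3⁻] = 3.16 mmol/kg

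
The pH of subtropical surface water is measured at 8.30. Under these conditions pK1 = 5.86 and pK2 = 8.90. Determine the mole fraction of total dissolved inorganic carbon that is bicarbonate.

α₁ = 0.797

α₁ = 1 / (1 + [H⁺]/K1 + K2/[H⁺]) = 1 / (1 + 10^-2.44 + 10^-0.60)
   = 1 / (1 + 0.0036308 + 0.25119) = 1/1.2548 = 0.7969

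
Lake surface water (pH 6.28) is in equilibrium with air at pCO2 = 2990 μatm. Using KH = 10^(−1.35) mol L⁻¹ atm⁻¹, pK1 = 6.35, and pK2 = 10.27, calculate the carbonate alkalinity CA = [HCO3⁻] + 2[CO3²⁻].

[CO2*] = KH · pCO2 = 10^(−1.35) × 2990×10^-6 = 1.336×10^-4 mol/L
α₀ = 1/(1 + K1/[H⁺] + K1K2/[H⁺]²) = 1/(1 + 10^-0.07 + 10^-4.06) = 0.5402
DIC = [CO2*]/α₀ = 1.336×10^-4 / 0.5402 = 0.2472 mmol/L
CA = (α₁ + 2α₂)·DIC = (0.4598 + 2×4.705×10^-5) × 0.2472 = 0.114 mmol/L

CA = 0.114 mmol/L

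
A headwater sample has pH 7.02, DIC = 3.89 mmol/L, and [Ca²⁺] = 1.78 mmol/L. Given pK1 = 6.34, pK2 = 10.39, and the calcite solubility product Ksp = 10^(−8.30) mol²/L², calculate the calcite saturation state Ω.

Ω = 0.487

α₂ = 1 / (1 + [H⁺]/K2 + [H⁺]²/(K1K2)) = 1 / (1 + 10^+3.37 + 10^+2.69)
   = 1 / (1 + 2344.2 + 489.78) = 1/2835.0 = 0.0003527
[CO3²⁻] = α₂ × DIC = 0.0003527 × 3.89 = 0.001372 mmol/L = 1.372 μmol/L
Ksp = 10^(−8.30) = 5.012×10^-9
Ω = [Ca²⁺][CO3²⁻]/Ksp = (1.78×10^-3)(1.372×10^-6) / 5.012×10^-9 = 0.487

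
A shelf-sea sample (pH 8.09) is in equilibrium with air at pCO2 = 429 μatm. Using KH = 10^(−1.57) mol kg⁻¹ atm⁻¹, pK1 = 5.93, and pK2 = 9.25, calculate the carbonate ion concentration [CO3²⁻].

[CO3²⁻] = 0.115 mmol/kg

[CO2*] = KH · pCO2 = 10^(−1.57) × 429×10^-6 = 1.155×10^-5 mol/kg
α₀ = 1/(1 + K1/[H⁺] + K1K2/[H⁺]²) = 1/(1 + 10^+2.16 + 10^+1.00) = 0.006429
DIC = [CO2*]/α₀ = 1.155×10^-5 / 0.006429 = 1.796 mmol/kg
[CO3²⁻] = α₂·DIC; α₂ = 0.06429, so [CO3²⁻] = 0.06429 × 1.796 = 0.115 mmol/kg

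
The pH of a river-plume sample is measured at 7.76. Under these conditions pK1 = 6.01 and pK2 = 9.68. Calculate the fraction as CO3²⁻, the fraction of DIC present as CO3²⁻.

α₂ = 0.0117

α₂ = 1 / (1 + [H⁺]/K2 + [H⁺]²/(K1K2)) = 1 / (1 + 10^+1.92 + 10^+0.17)
   = 1 / (1 + 83.176 + 1.4791) = 1/85.655 = 0.01167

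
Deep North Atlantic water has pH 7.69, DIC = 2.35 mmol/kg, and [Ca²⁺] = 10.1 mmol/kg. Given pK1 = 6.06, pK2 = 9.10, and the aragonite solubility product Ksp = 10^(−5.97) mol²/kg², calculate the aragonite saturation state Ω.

Ω = 0.811

α₂ = 1 / (1 + [H⁺]/K2 + [H⁺]²/(K1K2)) = 1 / (1 + 10^+1.41 + 10^-0.22)
   = 1 / (1 + 25.704 + 0.60256) = 1/27.307 = 0.03662
[CO3²⁻] = α₂ × DIC = 0.03662 × 2.35 = 0.08606 mmol/kg
Ksp = 10^(−5.97) = 1.072×10^-6
Ω = [Ca²⁺][CO3²⁻]/Ksp = (10.1×10^-3)(8.606×10^-5) / 1.072×10^-6 = 0.811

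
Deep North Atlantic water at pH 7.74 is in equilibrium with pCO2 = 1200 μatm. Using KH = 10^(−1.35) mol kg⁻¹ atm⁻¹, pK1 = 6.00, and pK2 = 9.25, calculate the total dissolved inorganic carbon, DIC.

DIC = 3.09 mmol/kg

[CO2*] = KH · pCO2 = 10^(−1.35) × 1200×10^-6 = 5.360×10^-5 mol/kg
α₀ = 1/(1 + K1/[H⁺] + K1K2/[H⁺]²) = 1/(1 + 10^+1.74 + 10^+0.23) = 0.01735
DIC = [CO2*]/α₀ = 5.360×10^-5 / 0.01735 = 3.09 mmol/kg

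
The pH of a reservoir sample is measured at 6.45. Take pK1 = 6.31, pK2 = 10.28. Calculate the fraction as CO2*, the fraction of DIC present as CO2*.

α₀ = 0.420

α₀ = 1 / (1 + K1/[H⁺] + K1K2/[H⁺]²) = 1 / (1 + 10^+0.14 + 10^-3.69)
   = 1 / (1 + 1.3804 + 0.00020417) = 1/2.3806 = 0.4201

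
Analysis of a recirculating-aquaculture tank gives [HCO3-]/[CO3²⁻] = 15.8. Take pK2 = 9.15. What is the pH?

From K2 = [H⁺][CO3²⁻]/[HCO3-]:  pH = pK2 − log₁₀([HCO3-]/[CO3²⁻])
log₁₀(15.8) = +1.199
pH = 9.15 − (+1.199) = 7.95

pH = 7.95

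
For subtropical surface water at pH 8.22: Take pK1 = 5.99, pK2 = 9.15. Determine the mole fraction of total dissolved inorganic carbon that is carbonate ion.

α₂ = 0.105

α₂ = 1 / (1 + [H⁺]/K2 + [H⁺]²/(K1K2)) = 1 / (1 + 10^+0.93 + 10^-1.30)
   = 1 / (1 + 8.5114 + 0.050119) = 1/9.5615 = 0.1046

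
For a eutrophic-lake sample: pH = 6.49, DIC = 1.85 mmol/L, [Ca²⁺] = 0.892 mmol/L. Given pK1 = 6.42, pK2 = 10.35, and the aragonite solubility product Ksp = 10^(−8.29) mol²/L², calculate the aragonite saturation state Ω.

Ω = 0.0240

α₂ = 1 / (1 + [H⁺]/K2 + [H⁺]²/(K1K2)) = 1 / (1 + 10^+3.86 + 10^+3.79)
   = 1 / (1 + 7244.4 + 6166.0) = 1/1.3411×10^4 = 7.456×10^-5
[CO3²⁻] = α₂ × DIC = 7.456×10^-5 × 1.85 = 0.0001379 mmol/L = 0.1379 μmol/L
Ksp = 10^(−8.29) = 5.129×10^-9
Ω = [Ca²⁺][CO3²⁻]/Ksp = (0.892×10^-3)(1.379×10^-7) / 5.129×10^-9 = 0.0240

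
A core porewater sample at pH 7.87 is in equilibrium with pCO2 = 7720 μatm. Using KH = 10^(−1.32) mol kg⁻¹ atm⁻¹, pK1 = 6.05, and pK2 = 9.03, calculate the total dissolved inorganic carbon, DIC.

[CO2*] = KH · pCO2 = 10^(−1.32) × 7720×10^-6 = 3.695×10^-4 mol/kg
α₀ = 1/(1 + K1/[H⁺] + K1K2/[H⁺]²) = 1/(1 + 10^+1.82 + 10^+0.66) = 0.01396
DIC = [CO2*]/α₀ = 3.695×10^-4 / 0.01396 = 26.5 mmol/kg

DIC = 26.5 mmol/kg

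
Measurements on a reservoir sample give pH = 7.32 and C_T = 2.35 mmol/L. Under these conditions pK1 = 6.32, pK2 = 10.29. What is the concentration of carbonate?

[CO3²⁻] = 2.29 μmol/L

α₂ = 1 / (1 + [H⁺]/K2 + [H⁺]²/(K1K2)) = 1 / (1 + 10^+2.97 + 10^+1.97)
   = 1 / (1 + 933.25 + 93.325) = 1/1027.6 = 0.0009732
[CO3²⁻] = α₂ × DIC = 0.0009732 × 2.35 = 0.00229 mmol/L = 2.29 μmol/L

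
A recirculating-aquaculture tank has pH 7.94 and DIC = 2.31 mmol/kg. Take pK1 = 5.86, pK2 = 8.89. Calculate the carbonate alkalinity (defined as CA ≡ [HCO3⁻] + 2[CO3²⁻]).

CA = [HCO3⁻] + 2[CO3²⁻] = (α₁ + 2α₂)·DIC
At pH 7.94: [H⁺]/K1 = 10^-2.08 = 0.0083176, K2/[H⁺] = 10^-0.95 = 0.11220
α₁ = 1/(1 + 0.0083176 + 0.11220) = 1/1.1205 = 0.8924; α₂ = α₁·K2/[H⁺] = 0.1001
α₁ + 2α₂ = 1.0927
CA = 1.0927 × 2.31 = 2.52 mmol/kg

CA = 2.52 mmol/kg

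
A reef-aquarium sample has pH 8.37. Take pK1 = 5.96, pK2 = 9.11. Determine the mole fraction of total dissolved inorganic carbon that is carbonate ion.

α₂ = 1 / (1 + [H⁺]/K2 + [H⁺]²/(K1K2)) = 1 / (1 + 10^+0.74 + 10^-1.67)
   = 1 / (1 + 5.4954 + 0.021380) = 1/6.5168 = 0.1534

α₂ = 0.153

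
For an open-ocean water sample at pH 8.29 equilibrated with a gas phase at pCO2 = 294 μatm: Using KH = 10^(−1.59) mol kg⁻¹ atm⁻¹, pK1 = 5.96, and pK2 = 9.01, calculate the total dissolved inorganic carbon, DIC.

DIC = 1.93 mmol/kg

[CO2*] = KH · pCO2 = 10^(−1.59) × 294×10^-6 = 7.557×10^-6 mol/kg
α₀ = 1/(1 + K1/[H⁺] + K1K2/[H⁺]²) = 1/(1 + 10^+2.33 + 10^+1.61) = 0.003913
DIC = [CO2*]/α₀ = 7.557×10^-6 / 0.003913 = 1.93 mmol/kg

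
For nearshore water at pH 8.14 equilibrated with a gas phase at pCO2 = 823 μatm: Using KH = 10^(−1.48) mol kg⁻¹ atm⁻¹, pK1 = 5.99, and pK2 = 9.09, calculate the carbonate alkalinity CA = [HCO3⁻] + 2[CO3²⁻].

[CO2*] = KH · pCO2 = 10^(−1.48) × 823×10^-6 = 2.725×10^-5 mol/kg
α₀ = 1/(1 + K1/[H⁺] + K1K2/[H⁺]²) = 1/(1 + 10^+2.15 + 10^+1.20) = 0.006325
DIC = [CO2*]/α₀ = 2.725×10^-5 / 0.006325 = 4.309 mmol/kg
CA = (α₁ + 2α₂)·DIC = (0.8934 + 2×0.1002) × 4.309 = 4.71 mmol/kg

CA = 4.71 mmol/kg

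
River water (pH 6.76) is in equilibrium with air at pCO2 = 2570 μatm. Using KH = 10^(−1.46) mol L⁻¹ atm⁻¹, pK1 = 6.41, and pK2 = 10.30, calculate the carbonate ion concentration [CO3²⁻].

[CO2*] = KH · pCO2 = 10^(−1.46) × 2570×10^-6 = 8.911×10^-5 mol/L
α₀ = 1/(1 + K1/[H⁺] + K1K2/[H⁺]²) = 1/(1 + 10^+0.35 + 10^-3.19) = 0.3087
DIC = [CO2*]/α₀ = 8.911×10^-5 / 0.3087 = 0.2887 mmol/L
[CO3²⁻] = α₂·DIC; α₂ = 0.0001993, so [CO3²⁻] = 0.0001993 × 0.2887 = 5.75×10^-5 mmol/L = 0.0575 μmol/L

[CO3²⁻] = 0.0575 μmol/L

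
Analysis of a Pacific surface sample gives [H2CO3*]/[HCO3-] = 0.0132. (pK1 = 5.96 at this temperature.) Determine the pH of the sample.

From K1 = [H⁺][HCO3-]/[H2CO3*]:  pH = pK1 − log₁₀([H2CO3*]/[HCO3-])
log₁₀(0.0132) = -1.879
pH = 5.96 − (-1.879) = 7.84

pH = 7.84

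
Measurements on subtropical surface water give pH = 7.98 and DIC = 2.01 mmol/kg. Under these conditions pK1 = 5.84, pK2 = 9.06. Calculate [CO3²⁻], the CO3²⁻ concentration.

[CO3²⁻] = 0.153 mmol/kg

α₂ = 1 / (1 + [H⁺]/K2 + [H⁺]²/(K1K2)) = 1 / (1 + 10^+1.08 + 10^-1.06)
   = 1 / (1 + 12.023 + 0.087096) = 1/13.110 = 0.07628
[CO3²⁻] = α₂ × DIC = 0.07628 × 2.01 = 0.153 mmol/kg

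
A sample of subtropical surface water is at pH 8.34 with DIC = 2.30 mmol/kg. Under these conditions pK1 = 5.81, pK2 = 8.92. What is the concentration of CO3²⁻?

[CO3²⁻] = 0.478 mmol/kg

α₂ = 1 / (1 + [H⁺]/K2 + [H⁺]²/(K1K2)) = 1 / (1 + 10^+0.58 + 10^-1.95)
   = 1 / (1 + 3.8019 + 0.011220) = 1/4.8131 = 0.2078
[CO3²⁻] = α₂ × DIC = 0.2078 × 2.30 = 0.478 mmol/kg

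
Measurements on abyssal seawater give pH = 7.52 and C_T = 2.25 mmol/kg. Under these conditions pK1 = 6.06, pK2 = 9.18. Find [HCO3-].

[HCO3⁻] = 2.13 mmol/kg

α₁ = 1 / (1 + [H⁺]/K1 + K2/[H⁺]) = 1 / (1 + 10^-1.46 + 10^-1.66)
   = 1 / (1 + 0.034674 + 0.021878) = 1/1.0566 = 0.9465
[HCO3⁻] = α₁ × DIC = 0.9465 × 2.25 = 2.13 mmol/kg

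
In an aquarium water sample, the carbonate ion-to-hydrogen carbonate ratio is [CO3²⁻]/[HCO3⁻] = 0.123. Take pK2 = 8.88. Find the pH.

pH = 7.97

From K2 = [H⁺][CO3²⁻]/[HCO3⁻]:  pH = pK2 + log₁₀([CO3²⁻]/[HCO3⁻])
log₁₀(0.123) = -0.910
pH = 8.88 + (-0.910) = 7.97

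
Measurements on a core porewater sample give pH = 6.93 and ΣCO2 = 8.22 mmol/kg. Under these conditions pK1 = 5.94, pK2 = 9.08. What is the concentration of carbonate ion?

α₂ = 1 / (1 + [H⁺]/K2 + [H⁺]²/(K1K2)) = 1 / (1 + 10^+2.15 + 10^+1.16)
   = 1 / (1 + 141.25 + 14.454) = 1/156.71 = 0.006381
[CO3²⁻] = α₂ × DIC = 0.006381 × 8.22 = 0.0525 mmol/kg

[CO3²⁻] = 0.0525 mmol/kg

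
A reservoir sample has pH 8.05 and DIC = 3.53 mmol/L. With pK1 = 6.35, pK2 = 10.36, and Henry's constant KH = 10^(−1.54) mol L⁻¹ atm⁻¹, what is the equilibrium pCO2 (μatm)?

pCO2 = 2380 μatm

α₀ = 1 / (1 + K1/[H⁺] + K1K2/[H⁺]²) = 1 / (1 + 10^+1.70 + 10^-0.61)
   = 1 / (1 + 50.119 + 0.24547) = 1/51.364 = 0.01947
[CO2*] = α₀ × DIC = 0.01947 × 3.53 = 0.06872 mmol/L
pCO2 = [CO2*]/KH = 6.872×10^-5 / 2.884×10^-2 = 2380 μatm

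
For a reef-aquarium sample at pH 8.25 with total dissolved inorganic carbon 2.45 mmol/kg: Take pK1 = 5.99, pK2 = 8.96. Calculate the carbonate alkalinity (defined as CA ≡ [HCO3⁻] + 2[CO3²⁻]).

CA = [HCO3⁻] + 2[CO3²⁻] = (α₁ + 2α₂)·DIC
At pH 8.25: [H⁺]/K1 = 10^-2.26 = 0.0054954, K2/[H⁺] = 10^-0.71 = 0.19498
α₁ = 1/(1 + 0.0054954 + 0.19498) = 1/1.2005 = 0.8330; α₂ = α₁·K2/[H⁺] = 0.1624
α₁ + 2α₂ = 1.1578
CA = 1.1578 × 2.45 = 2.84 mmol/kg

CA = 2.84 mmol/kg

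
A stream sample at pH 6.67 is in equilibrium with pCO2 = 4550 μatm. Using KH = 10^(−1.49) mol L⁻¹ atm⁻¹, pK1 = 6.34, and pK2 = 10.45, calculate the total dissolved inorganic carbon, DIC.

[CO2*] = KH · pCO2 = 10^(−1.49) × 4550×10^-6 = 1.472×10^-4 mol/L
α₀ = 1/(1 + K1/[H⁺] + K1K2/[H⁺]²) = 1/(1 + 10^+0.33 + 10^-3.45) = 0.3186
DIC = [CO2*]/α₀ = 1.472×10^-4 / 0.3186 = 0.462 mmol/L

DIC = 0.462 mmol/L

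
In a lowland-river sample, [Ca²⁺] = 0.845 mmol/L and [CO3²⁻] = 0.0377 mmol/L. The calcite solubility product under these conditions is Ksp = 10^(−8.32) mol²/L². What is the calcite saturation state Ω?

Ω = 6.66

Ksp = 10^(−8.32) = 4.786×10^-9
Ω = [Ca²⁺][CO3²⁻]/Ksp = (0.845×10^-3)(0.0377×10^-3) / 4.786×10^-9 = 6.66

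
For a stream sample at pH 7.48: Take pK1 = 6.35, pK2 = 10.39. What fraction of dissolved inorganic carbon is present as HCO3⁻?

α₁ = 1 / (1 + [H⁺]/K1 + K2/[H⁺]) = 1 / (1 + 10^-1.13 + 10^-2.91)
   = 1 / (1 + 0.074131 + 0.0012303) = 1/1.0754 = 0.9299

α₁ = 0.930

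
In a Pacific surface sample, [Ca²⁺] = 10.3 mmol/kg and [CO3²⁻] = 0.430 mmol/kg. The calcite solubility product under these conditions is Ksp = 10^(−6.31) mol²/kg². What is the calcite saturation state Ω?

Ksp = 10^(−6.31) = 4.898×10^-7
Ω = [Ca²⁺][CO3²⁻]/Ksp = (10.3×10^-3)(0.430×10^-3) / 4.898×10^-7 = 9.04

Ω = 9.04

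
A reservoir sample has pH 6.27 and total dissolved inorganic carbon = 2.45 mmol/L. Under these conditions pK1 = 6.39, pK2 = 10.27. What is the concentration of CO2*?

[CO2*] = 1.39 mmol/L

α₀ = 1 / (1 + K1/[H⁺] + K1K2/[H⁺]²) = 1 / (1 + 10^-0.12 + 10^-4.12)
   = 1 / (1 + 0.75858 + 7.5858×10^-5) = 1/1.7587 = 0.5686
[CO2*] = α₀ × DIC = 0.5686 × 2.45 = 1.39 mmol/L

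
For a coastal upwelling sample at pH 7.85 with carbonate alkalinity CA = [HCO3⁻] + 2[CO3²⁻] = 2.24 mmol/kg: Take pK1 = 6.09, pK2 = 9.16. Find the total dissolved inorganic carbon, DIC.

DIC = 2.18 mmol/kg

CA = [HCO3⁻] + 2[CO3²⁻] = (α₁ + 2α₂)·DIC
At pH 7.85: [H⁺]/K1 = 10^-1.76 = 0.017378, K2/[H⁺] = 10^-1.31 = 0.048978
α₁ = 1/(1 + 0.017378 + 0.048978) = 1/1.0664 = 0.9378; α₂ = α₁·K2/[H⁺] = 0.04593
α₁ + 2α₂ = 1.0296
DIC = CA / (α₁ + 2α₂) = 2.24 / 1.0296 = 2.18 mmol/kg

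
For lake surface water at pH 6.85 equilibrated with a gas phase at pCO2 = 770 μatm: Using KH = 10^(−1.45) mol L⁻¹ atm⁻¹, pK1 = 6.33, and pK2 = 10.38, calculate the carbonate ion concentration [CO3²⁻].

[CO3²⁻] = 0.0267 μmol/L

[CO2*] = KH · pCO2 = 10^(−1.45) × 770×10^-6 = 2.732×10^-5 mol/L
α₀ = 1/(1 + K1/[H⁺] + K1K2/[H⁺]²) = 1/(1 + 10^+0.52 + 10^-3.01) = 0.2319
DIC = [CO2*]/α₀ = 2.732×10^-5 / 0.2319 = 0.1178 mmol/L
[CO3²⁻] = α₂·DIC; α₂ = 0.0002266, so [CO3²⁻] = 0.0002266 × 0.1178 = 2.67×10^-5 mmol/L = 0.0267 μmol/L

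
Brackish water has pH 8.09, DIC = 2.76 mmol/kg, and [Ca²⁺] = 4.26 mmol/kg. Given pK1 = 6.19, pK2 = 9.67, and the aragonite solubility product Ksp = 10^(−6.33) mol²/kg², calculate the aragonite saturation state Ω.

Ω = 0.636

α₂ = 1 / (1 + [H⁺]/K2 + [H⁺]²/(K1K2)) = 1 / (1 + 10^+1.58 + 10^-0.32)
   = 1 / (1 + 38.019 + 0.47863) = 1/39.498 = 0.02532
[CO3²⁻] = α₂ × DIC = 0.02532 × 2.76 = 0.06988 mmol/kg
Ksp = 10^(−6.33) = 4.677×10^-7
Ω = [Ca²⁺][CO3²⁻]/Ksp = (4.26×10^-3)(6.988×10^-5) / 4.677×10^-7 = 0.636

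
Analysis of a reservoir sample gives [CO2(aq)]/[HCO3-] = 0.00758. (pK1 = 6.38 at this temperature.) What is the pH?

pH = 8.50

From K1 = [H⁺][HCO3-]/[CO2(aq)]:  pH = pK1 − log₁₀([CO2(aq)]/[HCO3-])
log₁₀(0.00758) = -2.120
pH = 6.38 − (-2.120) = 8.50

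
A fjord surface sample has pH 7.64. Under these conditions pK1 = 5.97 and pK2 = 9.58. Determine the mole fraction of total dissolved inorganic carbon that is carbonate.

α₂ = 0.0111

α₂ = 1 / (1 + [H⁺]/K2 + [H⁺]²/(K1K2)) = 1 / (1 + 10^+1.94 + 10^+0.27)
   = 1 / (1 + 87.096 + 1.8621) = 1/89.958 = 0.01112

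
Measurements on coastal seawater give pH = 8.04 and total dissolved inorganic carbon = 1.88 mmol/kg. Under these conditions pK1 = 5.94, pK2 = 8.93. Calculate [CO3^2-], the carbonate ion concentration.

α₂ = 1 / (1 + [H⁺]/K2 + [H⁺]²/(K1K2)) = 1 / (1 + 10^+0.89 + 10^-1.21)
   = 1 / (1 + 7.7625 + 0.061660) = 1/8.8241 = 0.1133
[CO3²⁻] = α₂ × DIC = 0.1133 × 1.88 = 0.213 mmol/kg

[CO3²⁻] = 0.213 mmol/kg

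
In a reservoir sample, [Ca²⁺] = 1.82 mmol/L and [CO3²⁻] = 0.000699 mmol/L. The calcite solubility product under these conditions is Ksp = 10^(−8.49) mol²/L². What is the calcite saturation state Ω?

Ω = 0.393

Ksp = 10^(−8.49) = 3.236×10^-9
Ω = [Ca²⁺][CO3²⁻]/Ksp = (1.82×10^-3)(0.000699×10^-3) / 3.236×10^-9 = 0.393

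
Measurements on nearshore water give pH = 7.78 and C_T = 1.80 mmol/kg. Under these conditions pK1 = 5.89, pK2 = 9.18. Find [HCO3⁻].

α₁ = 1 / (1 + [H⁺]/K1 + K2/[H⁺]) = 1 / (1 + 10^-1.89 + 10^-1.40)
   = 1 / (1 + 0.012882 + 0.039811) = 1/1.0527 = 0.9499
[HCO3⁻] = α₁ × DIC = 0.9499 × 1.80 = 1.71 mmol/kg

[HCO3⁻] = 1.71 mmol/kg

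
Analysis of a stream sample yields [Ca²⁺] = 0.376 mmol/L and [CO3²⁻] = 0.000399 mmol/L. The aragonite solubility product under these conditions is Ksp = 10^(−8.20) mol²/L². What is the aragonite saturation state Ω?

Ksp = 10^(−8.20) = 6.310×10^-9
Ω = [Ca²⁺][CO3²⁻]/Ksp = (0.376×10^-3)(0.000399×10^-3) / 6.310×10^-9 = 0.0238

Ω = 0.0238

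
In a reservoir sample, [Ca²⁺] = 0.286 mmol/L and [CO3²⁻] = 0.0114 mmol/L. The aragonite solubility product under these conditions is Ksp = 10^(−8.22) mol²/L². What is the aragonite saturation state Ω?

Ksp = 10^(−8.22) = 6.026×10^-9
Ω = [Ca²⁺][CO3²⁻]/Ksp = (0.286×10^-3)(0.0114×10^-3) / 6.026×10^-9 = 0.541

Ω = 0.541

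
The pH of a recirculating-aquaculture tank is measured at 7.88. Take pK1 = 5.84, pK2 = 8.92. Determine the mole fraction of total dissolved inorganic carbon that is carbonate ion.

α₂ = 0.0829

α₂ = 1 / (1 + [H⁺]/K2 + [H⁺]²/(K1K2)) = 1 / (1 + 10^+1.04 + 10^-1.00)
   = 1 / (1 + 10.965 + 0.10000) = 1/12.065 = 0.08289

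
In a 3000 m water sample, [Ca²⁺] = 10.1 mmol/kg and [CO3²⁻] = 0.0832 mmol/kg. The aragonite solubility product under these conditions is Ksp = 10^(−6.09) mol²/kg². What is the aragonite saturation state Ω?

Ksp = 10^(−6.09) = 8.128×10^-7
Ω = [Ca²⁺][CO3²⁻]/Ksp = (10.1×10^-3)(0.0832×10^-3) / 8.128×10^-7 = 1.03

Ω = 1.03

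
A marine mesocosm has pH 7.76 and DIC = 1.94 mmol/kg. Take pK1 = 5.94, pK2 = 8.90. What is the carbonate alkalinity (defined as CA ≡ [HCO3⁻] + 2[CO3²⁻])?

CA = [HCO3⁻] + 2[CO3²⁻] = (α₁ + 2α₂)·DIC
At pH 7.76: [H⁺]/K1 = 10^-1.82 = 0.015136, K2/[H⁺] = 10^-1.14 = 0.072444
α₁ = 1/(1 + 0.015136 + 0.072444) = 1/1.0876 = 0.9195; α₂ = α₁·K2/[H⁺] = 0.06661
α₁ + 2α₂ = 1.0527
CA = 1.0527 × 1.94 = 2.04 mmol/kg

CA = 2.04 mmol/kg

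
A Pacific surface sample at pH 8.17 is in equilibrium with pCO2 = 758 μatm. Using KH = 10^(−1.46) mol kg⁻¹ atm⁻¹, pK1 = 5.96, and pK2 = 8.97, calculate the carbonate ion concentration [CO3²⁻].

[CO2*] = KH · pCO2 = 10^(−1.46) × 758×10^-6 = 2.628×10^-5 mol/kg
α₀ = 1/(1 + K1/[H⁺] + K1K2/[H⁺]²) = 1/(1 + 10^+2.21 + 10^+1.41) = 0.005294
DIC = [CO2*]/α₀ = 2.628×10^-5 / 0.005294 = 4.964 mmol/kg
[CO3²⁻] = α₂·DIC; α₂ = 0.1361, so [CO3²⁻] = 0.1361 × 4.964 = 0.676 mmol/kg

[CO3²⁻] = 0.676 mmol/kg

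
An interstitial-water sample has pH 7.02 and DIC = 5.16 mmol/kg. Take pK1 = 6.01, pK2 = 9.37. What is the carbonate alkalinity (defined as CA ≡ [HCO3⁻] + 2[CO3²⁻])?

CA = [HCO3⁻] + 2[CO3²⁻] = (α₁ + 2α₂)·DIC
At pH 7.02: [H⁺]/K1 = 10^-1.01 = 0.097724, K2/[H⁺] = 10^-2.35 = 0.0044668
α₁ = 1/(1 + 0.097724 + 0.0044668) = 1/1.1022 = 0.9073; α₂ = α₁·K2/[H⁺] = 0.004053
α₁ + 2α₂ = 0.9154
CA = 0.9154 × 5.16 = 4.72 mmol/kg

CA = 4.72 mmol/kg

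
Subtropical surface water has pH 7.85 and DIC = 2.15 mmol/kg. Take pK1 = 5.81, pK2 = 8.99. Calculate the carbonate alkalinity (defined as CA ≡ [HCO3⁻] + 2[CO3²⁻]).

CA = [HCO3⁻] + 2[CO3²⁻] = (α₁ + 2α₂)·DIC
At pH 7.85: [H⁺]/K1 = 10^-2.04 = 0.0091201, K2/[H⁺] = 10^-1.14 = 0.072444
α₁ = 1/(1 + 0.0091201 + 0.072444) = 1/1.0816 = 0.9246; α₂ = α₁·K2/[H⁺] = 0.06698
α₁ + 2α₂ = 1.0585
CA = 1.0585 × 2.15 = 2.28 mmol/kg

CA = 2.28 mmol/kg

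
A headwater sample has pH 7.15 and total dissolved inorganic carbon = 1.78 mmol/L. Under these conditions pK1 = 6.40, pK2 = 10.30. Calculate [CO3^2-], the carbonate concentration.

[CO3²⁻] = 1.07 μmol/L

α₂ = 1 / (1 + [H⁺]/K2 + [H⁺]²/(K1K2)) = 1 / (1 + 10^+3.15 + 10^+2.40)
   = 1 / (1 + 1412.5 + 251.19) = 1/1664.7 = 0.0006007
[CO3²⁻] = α₂ × DIC = 0.0006007 × 1.78 = 0.00107 mmol/L = 1.07 μmol/L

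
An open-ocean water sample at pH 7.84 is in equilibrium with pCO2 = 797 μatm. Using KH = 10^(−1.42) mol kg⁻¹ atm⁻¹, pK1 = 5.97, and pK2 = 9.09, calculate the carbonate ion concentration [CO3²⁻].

[CO3²⁻] = 0.126 mmol/kg

[CO2*] = KH · pCO2 = 10^(−1.42) × 797×10^-6 = 3.030×10^-5 mol/kg
α₀ = 1/(1 + K1/[H⁺] + K1K2/[H⁺]²) = 1/(1 + 10^+1.87 + 10^+0.62) = 0.01261
DIC = [CO2*]/α₀ = 3.030×10^-5 / 0.01261 = 2.403 mmol/kg
[CO3²⁻] = α₂·DIC; α₂ = 0.05257, so [CO3²⁻] = 0.05257 × 2.403 = 0.126 mmol/kg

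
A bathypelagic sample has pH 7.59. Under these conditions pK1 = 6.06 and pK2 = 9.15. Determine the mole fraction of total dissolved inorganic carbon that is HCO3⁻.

α₁ = 1 / (1 + [H⁺]/K1 + K2/[H⁺]) = 1 / (1 + 10^-1.53 + 10^-1.56)
   = 1 / (1 + 0.029512 + 0.027542) = 1/1.0571 = 0.9460

α₁ = 0.946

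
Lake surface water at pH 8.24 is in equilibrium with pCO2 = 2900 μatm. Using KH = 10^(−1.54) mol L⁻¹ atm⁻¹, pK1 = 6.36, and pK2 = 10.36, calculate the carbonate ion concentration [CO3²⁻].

[CO3²⁻] = 0.0481 mmol/L

[CO2*] = KH · pCO2 = 10^(−1.54) × 2900×10^-6 = 8.364×10^-5 mol/L
α₀ = 1/(1 + K1/[H⁺] + K1K2/[H⁺]²) = 1/(1 + 10^+1.88 + 10^-0.24) = 0.01291
DIC = [CO2*]/α₀ = 8.364×10^-5 / 0.01291 = 6.476 mmol/L
[CO3²⁻] = α₂·DIC; α₂ = 0.007431, so [CO3²⁻] = 0.007431 × 6.476 = 0.0481 mmol/L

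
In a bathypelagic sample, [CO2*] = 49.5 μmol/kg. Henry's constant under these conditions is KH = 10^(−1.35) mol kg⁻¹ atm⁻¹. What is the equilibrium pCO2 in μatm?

pCO2 = 1110 μatm

KH = 10^(−1.35) = 4.467×10^-2 mol kg⁻¹ atm⁻¹
pCO2 = [CO2*]/KH = 49.5×10^-6 / 4.467×10^-2 = 1.11×10^-3 atm = 1110 μatm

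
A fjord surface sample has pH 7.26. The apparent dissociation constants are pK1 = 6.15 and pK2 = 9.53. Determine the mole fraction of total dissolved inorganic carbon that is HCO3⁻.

α₁ = 0.923

α₁ = 1 / (1 + [H⁺]/K1 + K2/[H⁺]) = 1 / (1 + 10^-1.11 + 10^-2.27)
   = 1 / (1 + 0.077625 + 0.0053703) = 1/1.0830 = 0.9234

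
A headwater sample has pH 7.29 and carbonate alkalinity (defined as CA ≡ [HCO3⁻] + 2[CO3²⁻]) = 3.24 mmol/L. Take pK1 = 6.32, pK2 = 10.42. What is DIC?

DIC = 3.58 mmol/L

CA = [HCO3⁻] + 2[CO3²⁻] = (α₁ + 2α₂)·DIC
At pH 7.29: [H⁺]/K1 = 10^-0.97 = 0.10715, K2/[H⁺] = 10^-3.13 = 0.00074131
α₁ = 1/(1 + 0.10715 + 0.00074131) = 1/1.1079 = 0.9026; α₂ = α₁·K2/[H⁺] = 0.0006691
α₁ + 2α₂ = 0.9040
DIC = CA / (α₁ + 2α₂) = 3.24 / 0.9040 = 3.58 mmol/L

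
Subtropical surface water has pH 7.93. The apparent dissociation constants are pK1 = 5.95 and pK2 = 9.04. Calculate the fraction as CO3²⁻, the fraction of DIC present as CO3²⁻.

α₂ = 0.0713

α₂ = 1 / (1 + [H⁺]/K2 + [H⁺]²/(K1K2)) = 1 / (1 + 10^+1.11 + 10^-0.87)
   = 1 / (1 + 12.882 + 0.13490) = 1/14.017 = 0.07134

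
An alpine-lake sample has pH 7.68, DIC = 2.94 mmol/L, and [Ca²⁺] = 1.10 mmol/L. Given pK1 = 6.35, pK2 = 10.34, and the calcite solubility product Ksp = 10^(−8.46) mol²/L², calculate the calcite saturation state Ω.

Ω = 1.95

α₂ = 1 / (1 + [H⁺]/K2 + [H⁺]²/(K1K2)) = 1 / (1 + 10^+2.66 + 10^+1.33)
   = 1 / (1 + 457.09 + 21.380) = 1/479.47 = 0.002086
[CO3²⁻] = α₂ × DIC = 0.002086 × 2.94 = 0.006132 mmol/L = 6.132 μmol/L
Ksp = 10^(−8.46) = 3.467×10^-9
Ω = [Ca²⁺][CO3²⁻]/Ksp = (1.10×10^-3)(6.132×10^-6) / 3.467×10^-9 = 1.95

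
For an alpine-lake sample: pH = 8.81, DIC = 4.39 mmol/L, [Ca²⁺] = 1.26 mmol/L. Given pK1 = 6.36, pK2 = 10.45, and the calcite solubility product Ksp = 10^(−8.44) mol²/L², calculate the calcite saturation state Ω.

Ω = 34.0

α₂ = 1 / (1 + [H⁺]/K2 + [H⁺]²/(K1K2)) = 1 / (1 + 10^+1.64 + 10^-0.81)
   = 1 / (1 + 43.652 + 0.15488) = 1/44.806 = 0.02232
[CO3²⁻] = α₂ × DIC = 0.02232 × 4.39 = 0.09798 mmol/L
Ksp = 10^(−8.44) = 3.631×10^-9
Ω = [Ca²⁺][CO3²⁻]/Ksp = (1.26×10^-3)(9.798×10^-5) / 3.631×10^-9 = 34.0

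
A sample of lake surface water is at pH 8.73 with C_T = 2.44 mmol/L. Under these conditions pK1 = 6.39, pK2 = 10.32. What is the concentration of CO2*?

[CO2*] = 10.8 μmol/L

α₀ = 1 / (1 + K1/[H⁺] + K1K2/[H⁺]²) = 1 / (1 + 10^+2.34 + 10^+0.75)
   = 1 / (1 + 218.78 + 5.6234) = 1/225.40 = 0.004437
[CO2*] = α₀ × DIC = 0.004437 × 2.44 = 0.0108 mmol/L = 10.8 μmol/L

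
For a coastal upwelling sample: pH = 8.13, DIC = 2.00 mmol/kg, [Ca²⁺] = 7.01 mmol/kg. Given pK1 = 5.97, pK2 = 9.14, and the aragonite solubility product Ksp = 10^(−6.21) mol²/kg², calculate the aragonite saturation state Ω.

α₂ = 1 / (1 + [H⁺]/K2 + [H⁺]²/(K1K2)) = 1 / (1 + 10^+1.01 + 10^-1.15)
   = 1 / (1 + 10.233 + 0.070795) = 1/11.304 = 0.08847
[CO3²⁻] = α₂ × DIC = 0.08847 × 2.00 = 0.1769 mmol/kg
Ksp = 10^(−6.21) = 6.166×10^-7
Ω = [Ca²⁺][CO3²⁻]/Ksp = (7.01×10^-3)(1.769×10^-4) / 6.166×10^-7 = 2.01

Ω = 2.01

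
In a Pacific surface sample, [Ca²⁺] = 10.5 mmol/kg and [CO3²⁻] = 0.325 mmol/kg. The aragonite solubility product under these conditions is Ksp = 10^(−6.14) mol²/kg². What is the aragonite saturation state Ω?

Ω = 4.71

Ksp = 10^(−6.14) = 7.244×10^-7
Ω = [Ca²⁺][CO3²⁻]/Ksp = (10.5×10^-3)(0.325×10^-3) / 7.244×10^-7 = 4.71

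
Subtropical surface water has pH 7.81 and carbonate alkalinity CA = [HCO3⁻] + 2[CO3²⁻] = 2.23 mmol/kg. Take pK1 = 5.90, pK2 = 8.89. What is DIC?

CA = [HCO3⁻] + 2[CO3²⁻] = (α₁ + 2α₂)·DIC
At pH 7.81: [H⁺]/K1 = 10^-1.91 = 0.012303, K2/[H⁺] = 10^-1.08 = 0.083176
α₁ = 1/(1 + 0.012303 + 0.083176) = 1/1.0955 = 0.9128; α₂ = α₁·K2/[H⁺] = 0.07593
α₁ + 2α₂ = 1.0647
DIC = CA / (α₁ + 2α₂) = 2.23 / 1.0647 = 2.09 mmol/kg

DIC = 2.09 mmol/kg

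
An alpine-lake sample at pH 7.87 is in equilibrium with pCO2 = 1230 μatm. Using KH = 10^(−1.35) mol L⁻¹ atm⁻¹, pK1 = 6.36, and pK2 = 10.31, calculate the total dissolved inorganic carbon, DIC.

[CO2*] = KH · pCO2 = 10^(−1.35) × 1230×10^-6 = 5.494×10^-5 mol/L
α₀ = 1/(1 + K1/[H⁺] + K1K2/[H⁺]²) = 1/(1 + 10^+1.51 + 10^-0.93) = 0.02987
DIC = [CO2*]/α₀ = 5.494×10^-5 / 0.02987 = 1.84 mmol/L

DIC = 1.84 mmol/L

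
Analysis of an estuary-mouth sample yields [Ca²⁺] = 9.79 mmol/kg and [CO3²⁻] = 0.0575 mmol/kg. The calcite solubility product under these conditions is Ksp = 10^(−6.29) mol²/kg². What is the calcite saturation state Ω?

Ω = 1.10

Ksp = 10^(−6.29) = 5.129×10^-7
Ω = [Ca²⁺][CO3²⁻]/Ksp = (9.79×10^-3)(0.0575×10^-3) / 5.129×10^-7 = 1.10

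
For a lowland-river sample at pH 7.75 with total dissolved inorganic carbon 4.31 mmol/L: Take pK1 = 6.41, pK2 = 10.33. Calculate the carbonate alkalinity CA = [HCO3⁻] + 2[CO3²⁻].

CA = [HCO3⁻] + 2[CO3²⁻] = (α₁ + 2α₂)·DIC
At pH 7.75: [H⁺]/K1 = 10^-1.34 = 0.045709, K2/[H⁺] = 10^-2.58 = 0.0026303
α₁ = 1/(1 + 0.045709 + 0.0026303) = 1/1.0483 = 0.9539; α₂ = α₁·K2/[H⁺] = 0.002509
α₁ + 2α₂ = 0.9589
CA = 0.9589 × 4.31 = 4.13 mmol/L

CA = 4.13 mmol/L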